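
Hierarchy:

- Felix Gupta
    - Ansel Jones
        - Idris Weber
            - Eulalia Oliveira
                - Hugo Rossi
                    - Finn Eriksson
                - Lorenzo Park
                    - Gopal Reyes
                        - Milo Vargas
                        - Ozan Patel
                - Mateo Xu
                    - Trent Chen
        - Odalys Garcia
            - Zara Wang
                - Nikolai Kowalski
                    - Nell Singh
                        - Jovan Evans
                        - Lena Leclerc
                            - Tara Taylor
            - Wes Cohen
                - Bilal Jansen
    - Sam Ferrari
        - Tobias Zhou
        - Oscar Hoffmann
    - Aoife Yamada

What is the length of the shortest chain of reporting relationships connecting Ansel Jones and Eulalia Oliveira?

2

Eulalia Oliveira is in Ansel Jones's organization: the chain from Eulalia Oliveira up to Ansel Jones is Eulalia Oliveira → Idris Weber → Ansel Jones, which is 2 links.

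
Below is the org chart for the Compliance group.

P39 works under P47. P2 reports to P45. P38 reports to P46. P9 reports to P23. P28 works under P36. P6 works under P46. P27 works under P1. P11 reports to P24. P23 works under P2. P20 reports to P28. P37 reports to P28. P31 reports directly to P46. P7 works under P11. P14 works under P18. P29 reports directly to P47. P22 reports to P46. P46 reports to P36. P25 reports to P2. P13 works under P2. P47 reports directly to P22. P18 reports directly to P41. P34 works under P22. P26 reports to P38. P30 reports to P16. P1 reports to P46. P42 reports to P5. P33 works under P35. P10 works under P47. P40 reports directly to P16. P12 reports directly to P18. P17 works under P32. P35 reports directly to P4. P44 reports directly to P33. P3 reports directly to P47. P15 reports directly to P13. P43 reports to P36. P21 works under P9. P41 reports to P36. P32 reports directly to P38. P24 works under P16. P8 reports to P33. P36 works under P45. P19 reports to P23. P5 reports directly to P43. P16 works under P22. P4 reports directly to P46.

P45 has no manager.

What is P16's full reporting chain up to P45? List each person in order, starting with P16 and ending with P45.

P16 reports to P22. P22 reports to P46. P46 reports to P36. P36 reports to P45. P45 is at the top.

P16 -> P22 -> P46 -> P36 -> P45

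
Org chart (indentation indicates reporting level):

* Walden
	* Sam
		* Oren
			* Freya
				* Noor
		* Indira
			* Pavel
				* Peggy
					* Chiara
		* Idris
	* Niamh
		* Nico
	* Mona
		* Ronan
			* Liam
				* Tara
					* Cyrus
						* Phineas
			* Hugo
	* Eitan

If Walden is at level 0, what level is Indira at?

Chain from Indira up to Walden: Indira → Sam → Walden. That is 2 steps up, so Indira is 2 levels below Walden.

2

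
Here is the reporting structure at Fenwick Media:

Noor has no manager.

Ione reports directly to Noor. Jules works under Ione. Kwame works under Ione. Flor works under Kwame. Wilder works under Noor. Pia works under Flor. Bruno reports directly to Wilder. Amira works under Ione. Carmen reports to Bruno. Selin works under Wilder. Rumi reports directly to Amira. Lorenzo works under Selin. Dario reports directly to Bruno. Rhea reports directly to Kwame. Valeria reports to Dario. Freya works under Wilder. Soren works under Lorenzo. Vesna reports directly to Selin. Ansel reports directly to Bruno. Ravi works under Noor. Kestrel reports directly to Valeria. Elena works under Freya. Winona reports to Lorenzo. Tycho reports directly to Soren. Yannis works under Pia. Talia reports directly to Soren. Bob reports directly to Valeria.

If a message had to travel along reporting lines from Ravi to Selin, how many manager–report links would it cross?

3

Ravi is 1 level below Noor, and Selin is 2 levels below Noor (their lowest common manager). The shortest path runs up from Ravi to Noor and back down to Selin: 1 + 2 = 3 links.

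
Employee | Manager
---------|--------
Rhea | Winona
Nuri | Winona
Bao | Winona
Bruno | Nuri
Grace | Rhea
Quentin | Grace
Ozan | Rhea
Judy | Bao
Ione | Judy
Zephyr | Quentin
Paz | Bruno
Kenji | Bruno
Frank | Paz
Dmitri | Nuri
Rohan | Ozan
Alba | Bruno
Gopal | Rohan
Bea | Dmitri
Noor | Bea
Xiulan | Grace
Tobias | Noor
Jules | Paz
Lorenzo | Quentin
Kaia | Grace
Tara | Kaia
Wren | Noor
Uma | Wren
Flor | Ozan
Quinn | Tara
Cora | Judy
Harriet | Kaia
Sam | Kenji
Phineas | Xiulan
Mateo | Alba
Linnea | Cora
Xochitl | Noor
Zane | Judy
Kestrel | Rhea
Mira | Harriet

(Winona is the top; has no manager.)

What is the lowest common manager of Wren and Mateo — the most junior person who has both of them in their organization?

Nuri

Wren's chain of managers is Noor, Bea, Dmitri, Nuri, Winona. Mateo's chain of managers is Alba, Bruno, Nuri, Winona. The first manager that appears in both chains is Nuri.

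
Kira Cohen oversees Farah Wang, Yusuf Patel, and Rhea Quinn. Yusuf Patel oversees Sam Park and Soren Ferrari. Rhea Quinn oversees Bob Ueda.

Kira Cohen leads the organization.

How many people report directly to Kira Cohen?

3

Kira Cohen directly manages Farah Wang, Yusuf Patel, Rhea Quinn. That is 3 direct reports.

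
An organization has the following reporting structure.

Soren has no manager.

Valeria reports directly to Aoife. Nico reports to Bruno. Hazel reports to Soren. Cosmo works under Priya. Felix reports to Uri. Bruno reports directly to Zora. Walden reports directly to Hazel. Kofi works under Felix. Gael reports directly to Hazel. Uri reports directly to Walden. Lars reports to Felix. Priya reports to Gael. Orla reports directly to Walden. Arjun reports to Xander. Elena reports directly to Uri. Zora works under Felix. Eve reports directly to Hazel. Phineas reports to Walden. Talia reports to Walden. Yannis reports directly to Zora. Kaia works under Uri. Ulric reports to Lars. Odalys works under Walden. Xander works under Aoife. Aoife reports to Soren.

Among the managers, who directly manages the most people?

Direct-report counts: Soren has 2; Aoife has 2; Xander has 1; Hazel has 3; Walden has 5; Uri has 3; Felix has 3; Zora has 2; Bruno has 1; Lars has 1; Gael has 1; Priya has 1. The largest is 5, held by Walden.

Walden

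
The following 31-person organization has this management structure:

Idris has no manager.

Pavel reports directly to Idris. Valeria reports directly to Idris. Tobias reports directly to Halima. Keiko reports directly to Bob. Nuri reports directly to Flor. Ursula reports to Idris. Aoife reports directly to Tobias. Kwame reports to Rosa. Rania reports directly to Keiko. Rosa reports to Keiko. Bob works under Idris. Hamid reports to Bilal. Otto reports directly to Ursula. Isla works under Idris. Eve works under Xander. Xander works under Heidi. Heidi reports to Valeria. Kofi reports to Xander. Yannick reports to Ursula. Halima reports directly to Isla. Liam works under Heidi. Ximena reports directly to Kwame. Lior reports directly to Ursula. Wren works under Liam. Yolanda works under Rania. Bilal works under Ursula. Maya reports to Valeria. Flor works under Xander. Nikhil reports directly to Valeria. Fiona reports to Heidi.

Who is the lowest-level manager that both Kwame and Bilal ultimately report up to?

Idris

Kwame's chain of managers is Rosa, Keiko, Bob, Idris. Bilal's chain of managers is Ursula, Idris. The first manager that appears in both chains is Idris.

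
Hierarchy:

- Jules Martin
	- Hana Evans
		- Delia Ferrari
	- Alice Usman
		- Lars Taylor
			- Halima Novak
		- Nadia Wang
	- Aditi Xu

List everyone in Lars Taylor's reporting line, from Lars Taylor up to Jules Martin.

Lars Taylor reports to Alice Usman. Alice Usman reports to Jules Martin. Jules Martin is at the top.

Lars Taylor -> Alice Usman -> Jules Martin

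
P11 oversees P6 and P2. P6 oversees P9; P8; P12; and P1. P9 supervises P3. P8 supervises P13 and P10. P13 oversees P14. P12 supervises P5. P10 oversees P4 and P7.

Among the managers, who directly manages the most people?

Direct-report counts: P11 has 2; P6 has 4; P12 has 1; P8 has 2; P10 has 2; P13 has 1; P9 has 1. The largest is 4, held by P6.

P6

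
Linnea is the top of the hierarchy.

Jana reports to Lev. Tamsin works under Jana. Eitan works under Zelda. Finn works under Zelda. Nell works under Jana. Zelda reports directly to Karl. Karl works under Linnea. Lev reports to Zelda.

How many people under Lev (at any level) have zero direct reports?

The people in Lev's organization with no one reporting to them are Nell, Tamsin. That is 2.

2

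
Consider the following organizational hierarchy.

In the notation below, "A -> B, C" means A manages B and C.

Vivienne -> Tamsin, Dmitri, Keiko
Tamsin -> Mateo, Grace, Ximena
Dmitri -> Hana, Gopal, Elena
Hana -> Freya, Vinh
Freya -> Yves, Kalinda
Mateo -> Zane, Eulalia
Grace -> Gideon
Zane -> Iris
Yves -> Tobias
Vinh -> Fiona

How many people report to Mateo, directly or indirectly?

Mateo directly manages Zane, Eulalia. Under Zane: Iris (1). Eulalia has no reports. So Mateo's organization is 2 direct reports plus everyone under them: 2 + 1 = 3.

3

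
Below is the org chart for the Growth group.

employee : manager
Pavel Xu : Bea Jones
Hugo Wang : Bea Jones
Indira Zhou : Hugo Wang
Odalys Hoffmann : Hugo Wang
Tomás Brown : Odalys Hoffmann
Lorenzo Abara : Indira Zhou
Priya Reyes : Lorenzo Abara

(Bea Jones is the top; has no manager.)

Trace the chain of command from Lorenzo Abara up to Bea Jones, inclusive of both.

Lorenzo Abara -> Indira Zhou -> Hugo Wang -> Bea Jones

Lorenzo Abara reports to Indira Zhou. Indira Zhou reports to Hugo Wang. Hugo Wang reports to Bea Jones. Bea Jones is at the top.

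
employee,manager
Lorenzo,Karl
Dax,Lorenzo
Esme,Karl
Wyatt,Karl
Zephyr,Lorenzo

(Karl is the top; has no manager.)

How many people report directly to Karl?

Karl directly manages Lorenzo, Esme, Wyatt. That is 3 direct reports.

3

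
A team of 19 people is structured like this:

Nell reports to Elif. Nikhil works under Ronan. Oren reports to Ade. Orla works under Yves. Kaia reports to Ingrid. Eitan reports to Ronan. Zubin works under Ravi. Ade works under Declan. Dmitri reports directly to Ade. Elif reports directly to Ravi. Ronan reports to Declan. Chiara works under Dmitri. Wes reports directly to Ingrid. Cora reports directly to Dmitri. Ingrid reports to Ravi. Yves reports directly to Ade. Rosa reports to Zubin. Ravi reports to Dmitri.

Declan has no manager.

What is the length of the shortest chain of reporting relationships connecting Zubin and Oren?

Zubin is 3 levels below Ade, and Oren is 1 level below Ade (their lowest common manager). The shortest path runs up from Zubin to Ade and back down to Oren: 3 + 1 = 4 links.

4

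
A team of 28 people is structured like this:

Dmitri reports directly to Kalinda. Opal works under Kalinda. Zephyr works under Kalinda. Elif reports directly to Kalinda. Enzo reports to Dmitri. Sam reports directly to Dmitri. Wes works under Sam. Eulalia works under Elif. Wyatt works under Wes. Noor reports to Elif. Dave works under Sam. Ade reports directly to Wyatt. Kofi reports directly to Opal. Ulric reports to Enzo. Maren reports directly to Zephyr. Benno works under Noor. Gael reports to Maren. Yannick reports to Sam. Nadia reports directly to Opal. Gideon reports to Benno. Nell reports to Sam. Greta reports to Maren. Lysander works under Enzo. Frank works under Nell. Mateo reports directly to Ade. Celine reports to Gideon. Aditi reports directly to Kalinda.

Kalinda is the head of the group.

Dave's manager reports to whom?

Dmitri

Dave reports to Sam, and Sam reports to Dmitri. So Dave's skip-level manager is Dmitri.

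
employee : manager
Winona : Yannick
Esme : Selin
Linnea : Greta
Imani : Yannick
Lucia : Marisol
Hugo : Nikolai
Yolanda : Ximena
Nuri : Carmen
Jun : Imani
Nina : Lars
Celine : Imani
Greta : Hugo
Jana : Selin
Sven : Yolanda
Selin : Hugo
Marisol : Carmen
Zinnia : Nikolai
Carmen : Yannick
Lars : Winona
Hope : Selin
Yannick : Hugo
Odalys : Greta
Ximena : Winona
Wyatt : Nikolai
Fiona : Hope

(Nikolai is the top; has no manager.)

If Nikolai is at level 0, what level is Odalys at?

3

Chain from Odalys up to Nikolai: Odalys → Greta → Hugo → Nikolai. That is 3 steps up, so Odalys is 3 levels below Nikolai.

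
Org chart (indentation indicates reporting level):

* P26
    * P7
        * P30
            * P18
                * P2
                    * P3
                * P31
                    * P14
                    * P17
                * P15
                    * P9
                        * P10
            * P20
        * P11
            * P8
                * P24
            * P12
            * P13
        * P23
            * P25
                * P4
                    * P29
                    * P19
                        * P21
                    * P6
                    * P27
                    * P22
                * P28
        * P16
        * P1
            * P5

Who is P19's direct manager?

P19 reports directly to P4.

P4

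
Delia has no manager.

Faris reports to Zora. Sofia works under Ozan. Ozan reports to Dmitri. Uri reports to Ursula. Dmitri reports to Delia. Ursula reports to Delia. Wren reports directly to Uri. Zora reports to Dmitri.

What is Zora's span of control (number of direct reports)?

1

Zora directly manages Faris. That is 1 direct report.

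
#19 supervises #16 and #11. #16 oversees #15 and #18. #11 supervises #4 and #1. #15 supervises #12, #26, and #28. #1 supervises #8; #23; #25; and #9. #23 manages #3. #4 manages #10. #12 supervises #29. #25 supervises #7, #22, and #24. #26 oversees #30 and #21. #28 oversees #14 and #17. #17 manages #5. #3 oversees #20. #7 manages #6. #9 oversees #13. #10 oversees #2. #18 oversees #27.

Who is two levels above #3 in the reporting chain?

#1

#3 reports to #23, and #23 reports to #1. So #3's skip-level manager is #1.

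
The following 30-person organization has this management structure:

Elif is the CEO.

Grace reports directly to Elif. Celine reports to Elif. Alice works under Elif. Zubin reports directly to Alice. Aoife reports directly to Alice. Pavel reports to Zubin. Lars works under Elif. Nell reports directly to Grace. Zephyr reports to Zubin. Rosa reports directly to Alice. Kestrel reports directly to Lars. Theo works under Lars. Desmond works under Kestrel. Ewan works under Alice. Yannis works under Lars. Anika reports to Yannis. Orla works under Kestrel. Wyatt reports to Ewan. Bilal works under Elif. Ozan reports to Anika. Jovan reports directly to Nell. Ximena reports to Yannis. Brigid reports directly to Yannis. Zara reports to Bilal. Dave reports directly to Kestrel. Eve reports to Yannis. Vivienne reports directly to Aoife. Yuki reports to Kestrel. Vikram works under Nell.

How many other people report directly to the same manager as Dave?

Dave reports to Kestrel. Kestrel's other direct reports are Desmond, Orla, Yuki — 3 peers.

3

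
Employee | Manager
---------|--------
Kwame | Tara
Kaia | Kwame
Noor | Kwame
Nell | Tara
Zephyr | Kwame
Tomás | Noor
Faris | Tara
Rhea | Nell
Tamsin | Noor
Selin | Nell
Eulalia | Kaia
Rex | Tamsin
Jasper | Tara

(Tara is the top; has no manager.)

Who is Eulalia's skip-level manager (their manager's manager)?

Eulalia reports to Kaia, and Kaia reports to Kwame. So Eulalia's skip-level manager is Kwame.

Kwame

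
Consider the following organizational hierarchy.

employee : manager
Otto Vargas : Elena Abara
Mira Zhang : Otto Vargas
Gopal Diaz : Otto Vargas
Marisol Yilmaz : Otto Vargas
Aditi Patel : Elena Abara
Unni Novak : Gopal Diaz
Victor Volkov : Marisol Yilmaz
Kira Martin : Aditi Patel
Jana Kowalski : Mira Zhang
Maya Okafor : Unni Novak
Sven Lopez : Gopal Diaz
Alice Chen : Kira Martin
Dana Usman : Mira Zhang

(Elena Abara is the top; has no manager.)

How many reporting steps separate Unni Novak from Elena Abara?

3

Chain from Unni Novak up to Elena Abara: Unni Novak → Gopal Diaz → Otto Vargas → Elena Abara. That is 3 steps up, so Unni Novak is 3 levels below Elena Abara.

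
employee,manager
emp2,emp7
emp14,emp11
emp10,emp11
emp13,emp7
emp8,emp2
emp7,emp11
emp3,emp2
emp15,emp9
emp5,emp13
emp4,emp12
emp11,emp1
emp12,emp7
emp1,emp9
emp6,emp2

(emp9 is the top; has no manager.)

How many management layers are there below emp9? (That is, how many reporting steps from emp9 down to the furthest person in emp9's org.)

The longest chain under emp9 runs emp9 → emp1 → emp11 → emp7 → emp13 → emp5, which is 5 levels below emp9.

5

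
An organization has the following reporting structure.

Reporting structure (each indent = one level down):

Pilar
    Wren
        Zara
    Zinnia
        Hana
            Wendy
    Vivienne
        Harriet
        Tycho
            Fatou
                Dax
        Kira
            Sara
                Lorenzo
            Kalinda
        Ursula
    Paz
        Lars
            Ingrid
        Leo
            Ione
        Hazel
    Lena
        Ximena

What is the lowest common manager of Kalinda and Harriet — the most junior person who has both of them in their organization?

Kalinda's chain of managers is Kira, Vivienne, Pilar. Harriet's chain of managers is Vivienne, Pilar. The first manager that appears in both chains is Vivienne.

Vivienne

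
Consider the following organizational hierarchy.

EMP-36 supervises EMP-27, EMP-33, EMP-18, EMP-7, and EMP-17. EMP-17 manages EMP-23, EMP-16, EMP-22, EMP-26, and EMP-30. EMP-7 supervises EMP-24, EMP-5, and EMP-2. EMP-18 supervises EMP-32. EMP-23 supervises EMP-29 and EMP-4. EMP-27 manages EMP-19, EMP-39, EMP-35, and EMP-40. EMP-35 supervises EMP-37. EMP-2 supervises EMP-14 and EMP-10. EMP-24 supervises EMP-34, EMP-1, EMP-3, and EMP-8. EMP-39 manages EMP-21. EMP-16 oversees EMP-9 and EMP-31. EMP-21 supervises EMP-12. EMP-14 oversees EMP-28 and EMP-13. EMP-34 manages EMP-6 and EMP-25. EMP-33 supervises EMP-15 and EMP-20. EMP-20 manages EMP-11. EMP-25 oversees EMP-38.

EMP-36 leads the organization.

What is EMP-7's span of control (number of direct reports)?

3

EMP-7 directly manages EMP-2, EMP-24, EMP-5. That is 3 direct reports.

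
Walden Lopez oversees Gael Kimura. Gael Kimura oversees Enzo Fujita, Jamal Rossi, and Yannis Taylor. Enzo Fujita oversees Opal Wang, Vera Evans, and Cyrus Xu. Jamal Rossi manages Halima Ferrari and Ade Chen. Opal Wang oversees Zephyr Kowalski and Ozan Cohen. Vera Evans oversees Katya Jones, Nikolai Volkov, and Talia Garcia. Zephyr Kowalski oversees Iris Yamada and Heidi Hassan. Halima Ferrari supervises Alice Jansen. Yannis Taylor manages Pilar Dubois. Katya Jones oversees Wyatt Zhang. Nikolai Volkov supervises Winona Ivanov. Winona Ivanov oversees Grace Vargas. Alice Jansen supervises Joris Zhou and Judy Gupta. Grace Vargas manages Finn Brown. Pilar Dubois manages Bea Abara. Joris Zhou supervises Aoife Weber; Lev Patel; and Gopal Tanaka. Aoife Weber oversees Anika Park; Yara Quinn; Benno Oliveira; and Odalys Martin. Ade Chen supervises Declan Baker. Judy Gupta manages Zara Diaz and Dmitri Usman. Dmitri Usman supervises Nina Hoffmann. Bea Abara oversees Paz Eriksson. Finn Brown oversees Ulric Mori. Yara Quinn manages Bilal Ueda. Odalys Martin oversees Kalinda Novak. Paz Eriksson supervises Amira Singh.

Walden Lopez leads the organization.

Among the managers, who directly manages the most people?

Aoife Weber

Direct-report counts: Walden Lopez has 1; Gael Kimura has 3; Yannis Taylor has 1; Pilar Dubois has 1; Bea Abara has 1; Paz Eriksson has 1; Jamal Rossi has 2; Ade Chen has 1; Halima Ferrari has 1; Alice Jansen has 2; Judy Gupta has 2; Dmitri Usman has 1; Joris Zhou has 3; Aoife Weber has 4; Odalys Martin has 1; Yara Quinn has 1; Enzo Fujita has 3; Vera Evans has 3; Nikolai Volkov has 1; Winona Ivanov has 1; Grace Vargas has 1; Finn Brown has 1; Katya Jones has 1; Opal Wang has 2; Zephyr Kowalski has 2. The largest is 4, held by Aoife Weber.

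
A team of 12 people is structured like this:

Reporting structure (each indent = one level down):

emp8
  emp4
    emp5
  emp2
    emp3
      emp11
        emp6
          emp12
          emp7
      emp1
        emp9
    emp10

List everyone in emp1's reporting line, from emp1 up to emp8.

emp1 -> emp3 -> emp2 -> emp8

emp1 reports to emp3. emp3 reports to emp2. emp2 reports to emp8. emp8 is at the top.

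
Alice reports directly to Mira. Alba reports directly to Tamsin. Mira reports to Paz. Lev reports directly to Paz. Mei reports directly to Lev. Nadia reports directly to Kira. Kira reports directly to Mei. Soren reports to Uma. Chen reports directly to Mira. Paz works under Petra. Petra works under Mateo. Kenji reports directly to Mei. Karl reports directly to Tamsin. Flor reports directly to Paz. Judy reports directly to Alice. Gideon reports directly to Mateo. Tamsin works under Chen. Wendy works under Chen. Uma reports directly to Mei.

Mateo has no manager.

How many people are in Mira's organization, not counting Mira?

7

Mira directly manages Chen, Alice. Under Chen: Wendy, Tamsin, Karl, Alba (4). Under Alice: Judy (1). So Mira's organization is 2 direct reports plus everyone under them: 5 + 2 = 7.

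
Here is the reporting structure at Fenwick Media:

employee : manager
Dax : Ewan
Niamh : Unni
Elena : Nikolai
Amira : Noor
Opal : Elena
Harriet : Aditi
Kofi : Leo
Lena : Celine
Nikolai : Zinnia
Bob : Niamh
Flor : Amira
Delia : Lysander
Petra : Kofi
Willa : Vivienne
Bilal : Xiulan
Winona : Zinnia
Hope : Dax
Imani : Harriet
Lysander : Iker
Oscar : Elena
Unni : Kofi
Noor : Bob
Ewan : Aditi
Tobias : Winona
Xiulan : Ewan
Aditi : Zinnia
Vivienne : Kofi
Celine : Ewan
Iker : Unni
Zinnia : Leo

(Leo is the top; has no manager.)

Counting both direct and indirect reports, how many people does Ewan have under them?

6

Ewan directly manages Dax, Xiulan, Celine. Under Dax: Hope (1). Under Xiulan: Bilal (1). Under Celine: Lena (1). So Ewan's organization is 3 direct reports plus everyone under them: 2 + 2 + 2 = 6.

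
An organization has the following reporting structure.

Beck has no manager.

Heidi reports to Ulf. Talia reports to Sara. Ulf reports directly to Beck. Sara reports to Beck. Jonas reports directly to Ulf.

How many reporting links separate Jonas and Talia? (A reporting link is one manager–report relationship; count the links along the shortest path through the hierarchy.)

4

Jonas is 2 levels below Beck, and Talia is 2 levels below Beck (their lowest common manager). The shortest path runs up from Jonas to Beck and back down to Talia: 2 + 2 = 4 links.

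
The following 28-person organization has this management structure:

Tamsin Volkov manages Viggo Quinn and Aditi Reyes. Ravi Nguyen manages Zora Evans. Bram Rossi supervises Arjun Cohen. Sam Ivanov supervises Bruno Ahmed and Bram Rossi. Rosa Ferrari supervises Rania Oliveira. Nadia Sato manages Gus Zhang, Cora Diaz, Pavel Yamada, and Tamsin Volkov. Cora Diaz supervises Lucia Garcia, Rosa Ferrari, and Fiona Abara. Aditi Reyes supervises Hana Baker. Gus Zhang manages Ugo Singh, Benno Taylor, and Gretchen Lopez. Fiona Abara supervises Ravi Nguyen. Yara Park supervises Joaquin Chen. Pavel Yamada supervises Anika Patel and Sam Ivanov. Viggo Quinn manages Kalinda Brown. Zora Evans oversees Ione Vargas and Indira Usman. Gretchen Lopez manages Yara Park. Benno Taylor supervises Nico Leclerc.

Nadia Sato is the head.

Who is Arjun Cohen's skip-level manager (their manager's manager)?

Sam Ivanov

Arjun Cohen reports to Bram Rossi, and Bram Rossi reports to Sam Ivanov. So Arjun Cohen's skip-level manager is Sam Ivanov.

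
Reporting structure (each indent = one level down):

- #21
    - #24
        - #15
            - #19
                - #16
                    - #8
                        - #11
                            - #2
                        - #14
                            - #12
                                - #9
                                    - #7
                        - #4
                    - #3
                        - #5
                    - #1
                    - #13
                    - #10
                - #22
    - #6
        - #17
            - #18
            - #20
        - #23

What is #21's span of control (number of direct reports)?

2

#21 directly manages #24, #6. That is 2 direct reports.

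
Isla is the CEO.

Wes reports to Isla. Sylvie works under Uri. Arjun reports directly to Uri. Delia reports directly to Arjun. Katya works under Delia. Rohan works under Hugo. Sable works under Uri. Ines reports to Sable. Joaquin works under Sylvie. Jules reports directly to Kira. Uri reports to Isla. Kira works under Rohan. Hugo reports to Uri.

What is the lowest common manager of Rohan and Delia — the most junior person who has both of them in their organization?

Uri

Rohan's chain of managers is Hugo, Uri, Isla. Delia's chain of managers is Arjun, Uri, Isla. The first manager that appears in both chains is Uri.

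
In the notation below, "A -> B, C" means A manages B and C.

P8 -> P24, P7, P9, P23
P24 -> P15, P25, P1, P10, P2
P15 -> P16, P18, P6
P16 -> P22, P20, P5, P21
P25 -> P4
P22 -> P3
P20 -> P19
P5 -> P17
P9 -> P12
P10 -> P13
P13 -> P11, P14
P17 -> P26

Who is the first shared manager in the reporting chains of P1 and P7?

P8

P1's chain of managers is P24, P8. P7's chain of managers is P8. The first manager that appears in both chains is P8.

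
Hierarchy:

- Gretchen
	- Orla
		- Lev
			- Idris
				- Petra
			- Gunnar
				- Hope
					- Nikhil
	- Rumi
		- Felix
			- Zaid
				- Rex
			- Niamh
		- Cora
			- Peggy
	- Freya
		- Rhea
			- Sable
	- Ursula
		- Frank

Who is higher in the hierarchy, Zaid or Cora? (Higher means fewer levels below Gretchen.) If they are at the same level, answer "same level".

Cora

Zaid is 3 levels below Gretchen; Cora is 2. Cora is higher.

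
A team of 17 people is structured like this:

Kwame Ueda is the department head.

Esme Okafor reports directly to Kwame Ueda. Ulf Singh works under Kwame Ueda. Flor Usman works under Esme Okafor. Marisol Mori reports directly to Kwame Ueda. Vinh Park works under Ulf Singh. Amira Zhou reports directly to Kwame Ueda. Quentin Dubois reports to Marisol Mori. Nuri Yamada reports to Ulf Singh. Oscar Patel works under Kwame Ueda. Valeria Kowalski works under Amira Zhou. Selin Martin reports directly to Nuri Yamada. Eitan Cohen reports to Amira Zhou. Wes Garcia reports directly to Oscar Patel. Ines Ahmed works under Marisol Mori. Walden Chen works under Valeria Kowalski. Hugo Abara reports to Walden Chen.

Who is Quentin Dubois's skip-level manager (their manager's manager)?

Quentin Dubois reports to Marisol Mori, and Marisol Mori reports to Kwame Ueda. So Quentin Dubois's skip-level manager is Kwame Ueda.

Kwame Ueda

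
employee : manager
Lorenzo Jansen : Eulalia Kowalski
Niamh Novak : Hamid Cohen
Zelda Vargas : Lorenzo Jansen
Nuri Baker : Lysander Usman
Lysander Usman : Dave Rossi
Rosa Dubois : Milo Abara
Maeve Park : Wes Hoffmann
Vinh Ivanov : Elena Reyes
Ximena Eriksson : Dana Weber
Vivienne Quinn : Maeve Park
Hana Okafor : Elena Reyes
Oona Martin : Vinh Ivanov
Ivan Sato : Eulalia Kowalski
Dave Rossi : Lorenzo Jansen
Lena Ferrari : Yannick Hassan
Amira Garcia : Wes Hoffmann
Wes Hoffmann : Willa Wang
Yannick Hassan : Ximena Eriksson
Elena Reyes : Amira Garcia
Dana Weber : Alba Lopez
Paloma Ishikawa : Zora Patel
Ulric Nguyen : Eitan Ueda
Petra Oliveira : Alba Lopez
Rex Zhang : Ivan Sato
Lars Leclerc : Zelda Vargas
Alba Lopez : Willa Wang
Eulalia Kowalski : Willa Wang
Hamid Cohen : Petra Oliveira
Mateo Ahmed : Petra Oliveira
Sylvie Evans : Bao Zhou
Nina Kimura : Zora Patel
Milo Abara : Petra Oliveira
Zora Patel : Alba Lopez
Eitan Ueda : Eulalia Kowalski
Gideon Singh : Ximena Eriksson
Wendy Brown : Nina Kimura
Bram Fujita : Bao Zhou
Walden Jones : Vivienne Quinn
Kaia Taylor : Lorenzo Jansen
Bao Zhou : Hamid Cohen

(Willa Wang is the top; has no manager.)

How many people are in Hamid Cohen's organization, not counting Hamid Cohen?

4

Hamid Cohen directly manages Bao Zhou, Niamh Novak. Under Bao Zhou: Sylvie Evans, Bram Fujita (2). Niamh Novak has no reports. So Hamid Cohen's organization is 2 direct reports plus everyone under them: 3 + 1 = 4.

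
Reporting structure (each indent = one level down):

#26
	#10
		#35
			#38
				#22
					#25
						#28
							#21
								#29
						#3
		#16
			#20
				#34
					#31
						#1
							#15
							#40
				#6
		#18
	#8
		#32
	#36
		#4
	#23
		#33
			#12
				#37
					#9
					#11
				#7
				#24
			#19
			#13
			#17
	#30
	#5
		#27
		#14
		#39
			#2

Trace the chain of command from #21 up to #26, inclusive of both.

#21 reports to #28. #28 reports to #25. #25 reports to #22. #22 reports to #38. #38 reports to #35. #35 reports to #10. #10 reports to #26. #26 is at the top.

#21 -> #28 -> #25 -> #22 -> #38 -> #35 -> #10 -> #26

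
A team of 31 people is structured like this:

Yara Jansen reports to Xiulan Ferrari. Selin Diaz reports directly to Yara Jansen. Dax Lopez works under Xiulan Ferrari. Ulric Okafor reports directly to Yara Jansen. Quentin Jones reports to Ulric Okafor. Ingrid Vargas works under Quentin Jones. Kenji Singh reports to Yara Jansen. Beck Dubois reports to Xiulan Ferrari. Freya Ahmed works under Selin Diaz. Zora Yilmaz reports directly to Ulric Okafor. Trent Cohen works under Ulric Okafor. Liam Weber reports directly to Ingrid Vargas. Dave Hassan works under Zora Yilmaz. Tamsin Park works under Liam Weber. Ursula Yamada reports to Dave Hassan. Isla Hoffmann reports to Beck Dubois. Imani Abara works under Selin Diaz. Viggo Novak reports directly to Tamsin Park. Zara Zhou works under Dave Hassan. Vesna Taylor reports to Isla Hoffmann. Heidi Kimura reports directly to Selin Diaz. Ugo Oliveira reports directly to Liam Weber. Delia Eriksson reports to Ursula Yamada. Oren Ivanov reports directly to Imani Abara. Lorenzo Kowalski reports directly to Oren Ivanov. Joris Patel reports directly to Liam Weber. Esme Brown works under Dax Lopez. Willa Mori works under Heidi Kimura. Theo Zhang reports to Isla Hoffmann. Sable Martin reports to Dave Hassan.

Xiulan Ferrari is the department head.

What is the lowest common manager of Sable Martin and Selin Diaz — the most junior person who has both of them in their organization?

Sable Martin's chain of managers is Dave Hassan, Zora Yilmaz, Ulric Okafor, Yara Jansen, Xiulan Ferrari. Selin Diaz's chain of managers is Yara Jansen, Xiulan Ferrari. The first manager that appears in both chains is Yara Jansen.

Yara Jansen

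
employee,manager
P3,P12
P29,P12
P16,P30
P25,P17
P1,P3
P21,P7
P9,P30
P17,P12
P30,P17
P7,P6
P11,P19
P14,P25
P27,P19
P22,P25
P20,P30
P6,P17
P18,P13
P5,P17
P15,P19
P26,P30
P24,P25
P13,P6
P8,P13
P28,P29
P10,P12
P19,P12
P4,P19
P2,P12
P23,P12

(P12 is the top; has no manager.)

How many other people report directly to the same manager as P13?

1

P13 reports to P6. P6's other direct reports are P7 — 1 peer.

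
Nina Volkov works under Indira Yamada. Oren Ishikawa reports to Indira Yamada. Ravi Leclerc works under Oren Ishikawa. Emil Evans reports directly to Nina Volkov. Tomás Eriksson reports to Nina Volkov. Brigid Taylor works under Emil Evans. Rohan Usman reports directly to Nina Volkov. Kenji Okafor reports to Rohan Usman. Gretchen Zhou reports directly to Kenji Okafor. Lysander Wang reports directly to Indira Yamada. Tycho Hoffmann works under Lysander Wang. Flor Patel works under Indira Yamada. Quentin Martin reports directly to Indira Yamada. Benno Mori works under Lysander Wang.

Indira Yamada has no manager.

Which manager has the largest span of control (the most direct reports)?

Indira Yamada

Direct-report counts: Indira Yamada has 5; Lysander Wang has 2; Oren Ishikawa has 1; Nina Volkov has 3; Rohan Usman has 1; Kenji Okafor has 1; Emil Evans has 1. The largest is 5, held by Indira Yamada.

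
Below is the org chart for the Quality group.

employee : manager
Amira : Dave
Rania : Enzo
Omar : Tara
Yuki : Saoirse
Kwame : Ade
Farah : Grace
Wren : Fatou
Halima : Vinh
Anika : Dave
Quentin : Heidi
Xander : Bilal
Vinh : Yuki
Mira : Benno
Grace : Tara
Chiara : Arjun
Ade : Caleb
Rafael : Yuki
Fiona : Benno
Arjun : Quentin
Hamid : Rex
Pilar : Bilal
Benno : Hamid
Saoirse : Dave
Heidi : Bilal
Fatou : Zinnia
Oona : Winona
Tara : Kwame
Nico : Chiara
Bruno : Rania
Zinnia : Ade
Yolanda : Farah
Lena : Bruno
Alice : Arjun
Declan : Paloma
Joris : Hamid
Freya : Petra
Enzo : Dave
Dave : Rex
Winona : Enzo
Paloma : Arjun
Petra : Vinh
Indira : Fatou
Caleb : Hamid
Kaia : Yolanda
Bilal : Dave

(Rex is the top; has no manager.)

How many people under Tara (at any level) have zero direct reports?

2

The people in Tara's organization with no one reporting to them are Omar, Kaia. That is 2.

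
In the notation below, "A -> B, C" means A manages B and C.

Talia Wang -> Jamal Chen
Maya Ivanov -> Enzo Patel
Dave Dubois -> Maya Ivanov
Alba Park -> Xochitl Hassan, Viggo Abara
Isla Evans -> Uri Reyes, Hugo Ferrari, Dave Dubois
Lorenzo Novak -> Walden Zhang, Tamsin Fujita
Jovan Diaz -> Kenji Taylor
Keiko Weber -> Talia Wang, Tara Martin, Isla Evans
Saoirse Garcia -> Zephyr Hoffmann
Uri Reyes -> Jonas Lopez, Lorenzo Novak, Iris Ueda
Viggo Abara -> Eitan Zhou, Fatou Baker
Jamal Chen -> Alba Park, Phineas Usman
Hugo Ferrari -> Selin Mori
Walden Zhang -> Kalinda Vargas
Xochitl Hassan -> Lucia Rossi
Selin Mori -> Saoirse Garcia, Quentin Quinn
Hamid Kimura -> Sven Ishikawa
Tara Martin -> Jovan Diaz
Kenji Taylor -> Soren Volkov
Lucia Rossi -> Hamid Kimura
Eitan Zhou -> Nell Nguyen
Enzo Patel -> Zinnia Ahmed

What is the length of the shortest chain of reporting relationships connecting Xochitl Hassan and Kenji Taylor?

7

Xochitl Hassan is 4 levels below Keiko Weber, and Kenji Taylor is 3 levels below Keiko Weber (their lowest common manager). The shortest path runs up from Xochitl Hassan to Keiko Weber and back down to Kenji Taylor: 4 + 3 = 7 links.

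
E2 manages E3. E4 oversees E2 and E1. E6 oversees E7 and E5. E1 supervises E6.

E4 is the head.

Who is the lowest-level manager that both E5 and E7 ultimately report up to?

E6

E5's chain of managers is E6, E1, E4. E7's chain of managers is E6, E1, E4. The first manager that appears in both chains is E6.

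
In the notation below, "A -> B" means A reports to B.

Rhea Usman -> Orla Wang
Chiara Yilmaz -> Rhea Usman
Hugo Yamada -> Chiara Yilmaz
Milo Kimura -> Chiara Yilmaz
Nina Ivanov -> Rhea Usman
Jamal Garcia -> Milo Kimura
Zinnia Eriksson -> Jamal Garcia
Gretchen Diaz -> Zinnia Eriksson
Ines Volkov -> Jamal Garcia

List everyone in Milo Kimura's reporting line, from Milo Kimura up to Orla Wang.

Milo Kimura -> Chiara Yilmaz -> Rhea Usman -> Orla Wang

Milo Kimura reports to Chiara Yilmaz. Chiara Yilmaz reports to Rhea Usman. Rhea Usman reports to Orla Wang. Orla Wang is at the top.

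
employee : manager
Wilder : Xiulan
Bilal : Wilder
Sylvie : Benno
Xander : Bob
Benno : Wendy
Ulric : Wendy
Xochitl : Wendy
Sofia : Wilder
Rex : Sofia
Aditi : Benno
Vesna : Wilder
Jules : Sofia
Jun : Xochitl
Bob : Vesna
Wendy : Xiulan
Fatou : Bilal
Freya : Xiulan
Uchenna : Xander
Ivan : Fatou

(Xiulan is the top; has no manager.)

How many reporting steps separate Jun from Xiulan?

Chain from Jun up to Xiulan: Jun → Xochitl → Wendy → Xiulan. That is 3 steps up, so Jun is 3 levels below Xiulan.

3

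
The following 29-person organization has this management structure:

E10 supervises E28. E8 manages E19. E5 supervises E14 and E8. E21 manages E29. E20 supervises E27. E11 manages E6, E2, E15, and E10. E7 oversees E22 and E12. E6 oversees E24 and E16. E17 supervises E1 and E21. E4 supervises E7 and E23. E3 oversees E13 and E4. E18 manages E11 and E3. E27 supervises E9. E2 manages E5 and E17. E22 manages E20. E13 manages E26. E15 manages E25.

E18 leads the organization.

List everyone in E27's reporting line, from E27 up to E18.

E27 reports to E20. E20 reports to E22. E22 reports to E7. E7 reports to E4. E4 reports to E3. E3 reports to E18. E18 is at the top.

E27 -> E20 -> E22 -> E7 -> E4 -> E3 -> E18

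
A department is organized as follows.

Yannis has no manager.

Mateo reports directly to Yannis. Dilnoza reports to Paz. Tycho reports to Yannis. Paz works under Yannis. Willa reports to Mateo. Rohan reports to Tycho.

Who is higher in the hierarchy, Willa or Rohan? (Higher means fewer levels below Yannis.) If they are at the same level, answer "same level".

Both Willa and Rohan are 2 levels below Yannis.

same level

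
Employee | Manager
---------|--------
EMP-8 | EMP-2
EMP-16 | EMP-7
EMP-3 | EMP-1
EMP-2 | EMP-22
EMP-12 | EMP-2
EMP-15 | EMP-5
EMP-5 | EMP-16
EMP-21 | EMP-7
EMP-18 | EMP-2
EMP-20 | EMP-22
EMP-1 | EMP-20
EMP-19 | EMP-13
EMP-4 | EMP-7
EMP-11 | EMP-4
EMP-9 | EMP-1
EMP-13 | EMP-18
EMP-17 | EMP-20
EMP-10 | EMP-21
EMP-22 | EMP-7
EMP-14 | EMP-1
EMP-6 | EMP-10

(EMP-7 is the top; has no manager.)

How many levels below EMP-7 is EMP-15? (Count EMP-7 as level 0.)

3

Chain from EMP-15 up to EMP-7: EMP-15 → EMP-5 → EMP-16 → EMP-7. That is 3 steps up, so EMP-15 is 3 levels below EMP-7.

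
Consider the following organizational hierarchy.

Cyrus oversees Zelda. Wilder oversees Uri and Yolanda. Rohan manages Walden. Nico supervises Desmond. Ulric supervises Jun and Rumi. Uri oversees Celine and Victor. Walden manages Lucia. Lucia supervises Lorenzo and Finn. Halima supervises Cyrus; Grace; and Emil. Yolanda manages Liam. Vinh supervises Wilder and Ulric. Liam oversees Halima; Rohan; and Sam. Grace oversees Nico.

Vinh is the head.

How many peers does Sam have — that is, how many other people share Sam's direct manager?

2

Sam reports to Liam. Liam's other direct reports are Halima, Rohan — 2 peers.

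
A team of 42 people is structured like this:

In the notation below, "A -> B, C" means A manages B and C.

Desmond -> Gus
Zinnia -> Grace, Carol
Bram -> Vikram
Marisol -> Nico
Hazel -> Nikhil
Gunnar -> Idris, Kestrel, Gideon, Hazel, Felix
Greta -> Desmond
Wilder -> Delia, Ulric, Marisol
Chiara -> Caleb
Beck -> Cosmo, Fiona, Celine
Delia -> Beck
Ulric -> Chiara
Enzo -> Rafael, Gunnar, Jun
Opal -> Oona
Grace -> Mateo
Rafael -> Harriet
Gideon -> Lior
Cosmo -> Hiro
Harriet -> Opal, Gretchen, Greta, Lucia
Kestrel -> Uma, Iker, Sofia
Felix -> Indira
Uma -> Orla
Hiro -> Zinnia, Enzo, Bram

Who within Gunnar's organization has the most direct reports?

Gunnar

Direct-report counts within Gunnar's organization: Gunnar has 5; Felix has 1; Hazel has 1; Gideon has 1; Kestrel has 3; Uma has 1. The largest is 5, held by Gunnar.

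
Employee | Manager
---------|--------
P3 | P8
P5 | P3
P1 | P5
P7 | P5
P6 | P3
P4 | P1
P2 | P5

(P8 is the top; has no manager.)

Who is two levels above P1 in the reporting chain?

P3

P1 reports to P5, and P5 reports to P3. So P1's skip-level manager is P3.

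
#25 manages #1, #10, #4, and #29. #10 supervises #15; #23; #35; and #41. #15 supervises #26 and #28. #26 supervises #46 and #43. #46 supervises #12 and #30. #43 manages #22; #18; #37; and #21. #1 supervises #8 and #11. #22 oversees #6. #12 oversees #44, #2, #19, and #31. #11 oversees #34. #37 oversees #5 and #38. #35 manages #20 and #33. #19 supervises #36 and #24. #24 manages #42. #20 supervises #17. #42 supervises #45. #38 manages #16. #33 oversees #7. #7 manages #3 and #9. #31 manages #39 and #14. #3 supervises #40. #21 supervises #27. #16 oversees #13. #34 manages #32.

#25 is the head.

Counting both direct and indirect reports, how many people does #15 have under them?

#15 directly manages #26, #28. Under #26: #43, #21, #27, #37, #38, #16, #13, #5, #18, #22, #6, #46, #30, #12, #2, #31, #14, #39, #44, #19, #36, #24, #42, #45 (24). #28 has no reports. So #15's organization is 2 direct reports plus everyone under them: 25 + 1 = 26.

26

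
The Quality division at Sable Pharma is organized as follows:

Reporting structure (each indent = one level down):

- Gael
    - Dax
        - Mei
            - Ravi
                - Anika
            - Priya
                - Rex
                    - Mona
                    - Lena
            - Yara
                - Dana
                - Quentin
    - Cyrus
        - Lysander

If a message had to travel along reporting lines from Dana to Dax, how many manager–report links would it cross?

3

Dana is in Dax's organization: the chain from Dana up to Dax is Dana → Yara → Mei → Dax, which is 3 links.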